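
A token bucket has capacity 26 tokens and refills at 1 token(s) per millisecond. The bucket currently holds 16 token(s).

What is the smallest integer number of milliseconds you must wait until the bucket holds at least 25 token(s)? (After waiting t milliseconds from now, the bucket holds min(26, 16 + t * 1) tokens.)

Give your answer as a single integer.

Answer: 9

Derivation:
Need 16 + t * 1 >= 25, so t >= 9/1.
Smallest integer t = ceil(9/1) = 9.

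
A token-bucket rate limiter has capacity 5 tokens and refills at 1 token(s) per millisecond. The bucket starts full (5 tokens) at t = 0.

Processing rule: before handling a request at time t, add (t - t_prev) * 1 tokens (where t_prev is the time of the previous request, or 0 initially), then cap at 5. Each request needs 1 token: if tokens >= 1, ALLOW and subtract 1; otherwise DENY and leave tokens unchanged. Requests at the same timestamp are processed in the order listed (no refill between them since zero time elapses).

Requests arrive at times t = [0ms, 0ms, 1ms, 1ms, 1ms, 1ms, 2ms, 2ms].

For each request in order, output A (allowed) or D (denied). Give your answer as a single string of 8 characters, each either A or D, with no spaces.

Simulating step by step:
  req#1 t=0ms: ALLOW
  req#2 t=0ms: ALLOW
  req#3 t=1ms: ALLOW
  req#4 t=1ms: ALLOW
  req#5 t=1ms: ALLOW
  req#6 t=1ms: ALLOW
  req#7 t=2ms: ALLOW
  req#8 t=2ms: DENY

Answer: AAAAAAAD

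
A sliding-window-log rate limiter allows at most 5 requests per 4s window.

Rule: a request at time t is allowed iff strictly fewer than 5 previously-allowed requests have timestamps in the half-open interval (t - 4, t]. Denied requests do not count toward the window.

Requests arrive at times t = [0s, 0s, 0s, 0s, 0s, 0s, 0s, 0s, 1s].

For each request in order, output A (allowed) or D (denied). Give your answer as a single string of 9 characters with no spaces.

Answer: AAAAADDDD

Derivation:
Tracking allowed requests in the window:
  req#1 t=0s: ALLOW
  req#2 t=0s: ALLOW
  req#3 t=0s: ALLOW
  req#4 t=0s: ALLOW
  req#5 t=0s: ALLOW
  req#6 t=0s: DENY
  req#7 t=0s: DENY
  req#8 t=0s: DENY
  req#9 t=1s: DENY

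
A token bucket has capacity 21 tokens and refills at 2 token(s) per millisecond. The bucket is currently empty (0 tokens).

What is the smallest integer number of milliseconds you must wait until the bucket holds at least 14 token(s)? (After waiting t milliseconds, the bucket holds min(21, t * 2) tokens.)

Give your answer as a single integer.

Need t * 2 >= 14, so t >= 14/2.
Smallest integer t = ceil(14/2) = 7.

Answer: 7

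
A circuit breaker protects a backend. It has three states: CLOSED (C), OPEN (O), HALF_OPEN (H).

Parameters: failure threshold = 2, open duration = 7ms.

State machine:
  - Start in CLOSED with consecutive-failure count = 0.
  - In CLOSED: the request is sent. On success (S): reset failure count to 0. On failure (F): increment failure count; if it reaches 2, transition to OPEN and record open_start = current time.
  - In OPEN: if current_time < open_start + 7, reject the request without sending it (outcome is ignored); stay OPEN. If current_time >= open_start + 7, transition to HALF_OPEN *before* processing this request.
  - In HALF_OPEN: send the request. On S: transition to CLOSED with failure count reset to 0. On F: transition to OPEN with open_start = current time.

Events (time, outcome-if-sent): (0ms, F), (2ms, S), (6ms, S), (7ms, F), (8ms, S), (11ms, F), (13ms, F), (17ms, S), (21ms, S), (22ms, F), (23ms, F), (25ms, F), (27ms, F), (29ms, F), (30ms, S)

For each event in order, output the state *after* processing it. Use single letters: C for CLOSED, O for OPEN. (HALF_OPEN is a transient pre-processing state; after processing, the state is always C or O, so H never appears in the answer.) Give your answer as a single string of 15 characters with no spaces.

Answer: CCCCCCOOCCOOOOC

Derivation:
State after each event:
  event#1 t=0ms outcome=F: state=CLOSED
  event#2 t=2ms outcome=S: state=CLOSED
  event#3 t=6ms outcome=S: state=CLOSED
  event#4 t=7ms outcome=F: state=CLOSED
  event#5 t=8ms outcome=S: state=CLOSED
  event#6 t=11ms outcome=F: state=CLOSED
  event#7 t=13ms outcome=F: state=OPEN
  event#8 t=17ms outcome=S: state=OPEN
  event#9 t=21ms outcome=S: state=CLOSED
  event#10 t=22ms outcome=F: state=CLOSED
  event#11 t=23ms outcome=F: state=OPEN
  event#12 t=25ms outcome=F: state=OPEN
  event#13 t=27ms outcome=F: state=OPEN
  event#14 t=29ms outcome=F: state=OPEN
  event#15 t=30ms outcome=S: state=CLOSED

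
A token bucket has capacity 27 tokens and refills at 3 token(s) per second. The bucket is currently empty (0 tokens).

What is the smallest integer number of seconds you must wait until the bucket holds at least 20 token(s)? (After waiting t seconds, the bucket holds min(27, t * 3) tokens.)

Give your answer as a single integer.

Need t * 3 >= 20, so t >= 20/3.
Smallest integer t = ceil(20/3) = 7.

Answer: 7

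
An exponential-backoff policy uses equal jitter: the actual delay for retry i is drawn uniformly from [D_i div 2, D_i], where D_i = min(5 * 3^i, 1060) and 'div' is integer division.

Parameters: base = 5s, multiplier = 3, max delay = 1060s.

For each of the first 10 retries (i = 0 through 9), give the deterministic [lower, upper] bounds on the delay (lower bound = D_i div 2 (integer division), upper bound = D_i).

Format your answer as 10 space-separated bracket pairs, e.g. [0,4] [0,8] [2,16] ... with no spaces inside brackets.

Computing bounds per retry:
  i=0: D_i=min(5*3^0,1060)=5, bounds=[2,5]
  i=1: D_i=min(5*3^1,1060)=15, bounds=[7,15]
  i=2: D_i=min(5*3^2,1060)=45, bounds=[22,45]
  i=3: D_i=min(5*3^3,1060)=135, bounds=[67,135]
  i=4: D_i=min(5*3^4,1060)=405, bounds=[202,405]
  i=5: D_i=min(5*3^5,1060)=1060, bounds=[530,1060]
  i=6: D_i=min(5*3^6,1060)=1060, bounds=[530,1060]
  i=7: D_i=min(5*3^7,1060)=1060, bounds=[530,1060]
  i=8: D_i=min(5*3^8,1060)=1060, bounds=[530,1060]
  i=9: D_i=min(5*3^9,1060)=1060, bounds=[530,1060]

Answer: [2,5] [7,15] [22,45] [67,135] [202,405] [530,1060] [530,1060] [530,1060] [530,1060] [530,1060]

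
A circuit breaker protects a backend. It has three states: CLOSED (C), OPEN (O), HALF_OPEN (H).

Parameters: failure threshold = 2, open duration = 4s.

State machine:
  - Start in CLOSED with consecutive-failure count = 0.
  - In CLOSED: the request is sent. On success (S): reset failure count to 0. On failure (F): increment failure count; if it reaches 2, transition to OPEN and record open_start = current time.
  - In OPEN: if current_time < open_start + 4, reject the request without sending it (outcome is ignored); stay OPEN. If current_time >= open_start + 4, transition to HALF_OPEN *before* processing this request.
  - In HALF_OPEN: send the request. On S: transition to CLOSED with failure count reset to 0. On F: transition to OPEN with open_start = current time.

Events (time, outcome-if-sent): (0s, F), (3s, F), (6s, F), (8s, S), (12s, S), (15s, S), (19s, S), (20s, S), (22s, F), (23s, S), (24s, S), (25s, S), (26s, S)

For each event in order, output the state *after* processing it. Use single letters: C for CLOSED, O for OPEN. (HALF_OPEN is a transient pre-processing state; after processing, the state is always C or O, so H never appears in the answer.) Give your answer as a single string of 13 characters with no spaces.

State after each event:
  event#1 t=0s outcome=F: state=CLOSED
  event#2 t=3s outcome=F: state=OPEN
  event#3 t=6s outcome=F: state=OPEN
  event#4 t=8s outcome=S: state=CLOSED
  event#5 t=12s outcome=S: state=CLOSED
  event#6 t=15s outcome=S: state=CLOSED
  event#7 t=19s outcome=S: state=CLOSED
  event#8 t=20s outcome=S: state=CLOSED
  event#9 t=22s outcome=F: state=CLOSED
  event#10 t=23s outcome=S: state=CLOSED
  event#11 t=24s outcome=S: state=CLOSED
  event#12 t=25s outcome=S: state=CLOSED
  event#13 t=26s outcome=S: state=CLOSED

Answer: COOCCCCCCCCCC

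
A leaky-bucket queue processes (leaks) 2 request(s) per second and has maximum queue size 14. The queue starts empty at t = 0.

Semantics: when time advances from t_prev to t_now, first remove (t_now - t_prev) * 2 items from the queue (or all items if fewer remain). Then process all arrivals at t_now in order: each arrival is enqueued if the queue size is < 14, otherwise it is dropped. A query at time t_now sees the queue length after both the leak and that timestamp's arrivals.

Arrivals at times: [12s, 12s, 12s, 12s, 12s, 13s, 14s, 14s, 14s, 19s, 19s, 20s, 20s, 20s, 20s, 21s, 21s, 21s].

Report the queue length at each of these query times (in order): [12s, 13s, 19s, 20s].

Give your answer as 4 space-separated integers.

Answer: 5 4 2 4

Derivation:
Queue lengths at query times:
  query t=12s: backlog = 5
  query t=13s: backlog = 4
  query t=19s: backlog = 2
  query t=20s: backlog = 4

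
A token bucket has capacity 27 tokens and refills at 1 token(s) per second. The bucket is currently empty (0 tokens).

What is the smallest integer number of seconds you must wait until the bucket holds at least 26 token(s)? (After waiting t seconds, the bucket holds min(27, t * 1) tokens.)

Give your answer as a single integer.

Answer: 26

Derivation:
Need t * 1 >= 26, so t >= 26/1.
Smallest integer t = ceil(26/1) = 26.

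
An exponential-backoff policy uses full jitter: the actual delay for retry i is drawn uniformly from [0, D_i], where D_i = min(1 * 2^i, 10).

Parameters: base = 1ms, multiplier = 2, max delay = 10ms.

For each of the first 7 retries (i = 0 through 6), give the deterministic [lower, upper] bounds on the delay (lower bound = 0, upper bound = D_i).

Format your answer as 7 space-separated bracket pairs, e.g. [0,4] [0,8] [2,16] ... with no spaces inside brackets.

Computing bounds per retry:
  i=0: D_i=min(1*2^0,10)=1, bounds=[0,1]
  i=1: D_i=min(1*2^1,10)=2, bounds=[0,2]
  i=2: D_i=min(1*2^2,10)=4, bounds=[0,4]
  i=3: D_i=min(1*2^3,10)=8, bounds=[0,8]
  i=4: D_i=min(1*2^4,10)=10, bounds=[0,10]
  i=5: D_i=min(1*2^5,10)=10, bounds=[0,10]
  i=6: D_i=min(1*2^6,10)=10, bounds=[0,10]

Answer: [0,1] [0,2] [0,4] [0,8] [0,10] [0,10] [0,10]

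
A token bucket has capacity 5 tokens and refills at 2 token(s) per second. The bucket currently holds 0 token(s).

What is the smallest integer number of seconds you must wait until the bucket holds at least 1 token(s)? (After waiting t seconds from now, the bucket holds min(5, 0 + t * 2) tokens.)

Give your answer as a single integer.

Need 0 + t * 2 >= 1, so t >= 1/2.
Smallest integer t = ceil(1/2) = 1.

Answer: 1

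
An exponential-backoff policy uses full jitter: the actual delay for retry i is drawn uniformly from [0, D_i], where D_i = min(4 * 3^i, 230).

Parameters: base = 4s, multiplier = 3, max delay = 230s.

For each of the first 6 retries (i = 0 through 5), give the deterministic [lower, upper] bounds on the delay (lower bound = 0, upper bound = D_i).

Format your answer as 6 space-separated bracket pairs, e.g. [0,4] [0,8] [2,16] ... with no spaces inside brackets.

Computing bounds per retry:
  i=0: D_i=min(4*3^0,230)=4, bounds=[0,4]
  i=1: D_i=min(4*3^1,230)=12, bounds=[0,12]
  i=2: D_i=min(4*3^2,230)=36, bounds=[0,36]
  i=3: D_i=min(4*3^3,230)=108, bounds=[0,108]
  i=4: D_i=min(4*3^4,230)=230, bounds=[0,230]
  i=5: D_i=min(4*3^5,230)=230, bounds=[0,230]

Answer: [0,4] [0,12] [0,36] [0,108] [0,230] [0,230]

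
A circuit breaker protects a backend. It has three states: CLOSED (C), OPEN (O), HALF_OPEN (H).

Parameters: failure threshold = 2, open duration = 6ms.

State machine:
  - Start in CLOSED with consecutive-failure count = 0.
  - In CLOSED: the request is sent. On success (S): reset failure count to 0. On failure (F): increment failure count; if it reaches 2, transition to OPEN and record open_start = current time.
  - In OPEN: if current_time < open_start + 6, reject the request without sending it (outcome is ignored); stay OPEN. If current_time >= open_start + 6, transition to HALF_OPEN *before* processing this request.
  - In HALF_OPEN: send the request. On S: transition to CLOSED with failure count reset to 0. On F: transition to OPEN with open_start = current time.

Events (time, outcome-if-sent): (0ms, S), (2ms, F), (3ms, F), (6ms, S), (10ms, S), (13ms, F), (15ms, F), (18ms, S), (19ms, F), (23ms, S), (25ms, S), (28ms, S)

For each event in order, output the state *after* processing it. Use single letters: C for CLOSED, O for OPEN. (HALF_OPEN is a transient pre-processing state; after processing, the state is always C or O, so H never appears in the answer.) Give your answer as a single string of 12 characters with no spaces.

State after each event:
  event#1 t=0ms outcome=S: state=CLOSED
  event#2 t=2ms outcome=F: state=CLOSED
  event#3 t=3ms outcome=F: state=OPEN
  event#4 t=6ms outcome=S: state=OPEN
  event#5 t=10ms outcome=S: state=CLOSED
  event#6 t=13ms outcome=F: state=CLOSED
  event#7 t=15ms outcome=F: state=OPEN
  event#8 t=18ms outcome=S: state=OPEN
  event#9 t=19ms outcome=F: state=OPEN
  event#10 t=23ms outcome=S: state=CLOSED
  event#11 t=25ms outcome=S: state=CLOSED
  event#12 t=28ms outcome=S: state=CLOSED

Answer: CCOOCCOOOCCC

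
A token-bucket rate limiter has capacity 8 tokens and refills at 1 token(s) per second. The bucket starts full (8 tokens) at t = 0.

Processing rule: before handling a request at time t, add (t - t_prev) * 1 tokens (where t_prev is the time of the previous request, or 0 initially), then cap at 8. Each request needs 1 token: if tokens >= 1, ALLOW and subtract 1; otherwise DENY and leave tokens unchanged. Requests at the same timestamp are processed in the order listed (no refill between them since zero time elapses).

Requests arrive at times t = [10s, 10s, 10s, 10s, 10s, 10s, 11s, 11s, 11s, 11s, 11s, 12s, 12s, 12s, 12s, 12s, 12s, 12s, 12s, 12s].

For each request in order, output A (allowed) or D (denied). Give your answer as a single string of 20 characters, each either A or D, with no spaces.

Simulating step by step:
  req#1 t=10s: ALLOW
  req#2 t=10s: ALLOW
  req#3 t=10s: ALLOW
  req#4 t=10s: ALLOW
  req#5 t=10s: ALLOW
  req#6 t=10s: ALLOW
  req#7 t=11s: ALLOW
  req#8 t=11s: ALLOW
  req#9 t=11s: ALLOW
  req#10 t=11s: DENY
  req#11 t=11s: DENY
  req#12 t=12s: ALLOW
  req#13 t=12s: DENY
  req#14 t=12s: DENY
  req#15 t=12s: DENY
  req#16 t=12s: DENY
  req#17 t=12s: DENY
  req#18 t=12s: DENY
  req#19 t=12s: DENY
  req#20 t=12s: DENY

Answer: AAAAAAAAADDADDDDDDDD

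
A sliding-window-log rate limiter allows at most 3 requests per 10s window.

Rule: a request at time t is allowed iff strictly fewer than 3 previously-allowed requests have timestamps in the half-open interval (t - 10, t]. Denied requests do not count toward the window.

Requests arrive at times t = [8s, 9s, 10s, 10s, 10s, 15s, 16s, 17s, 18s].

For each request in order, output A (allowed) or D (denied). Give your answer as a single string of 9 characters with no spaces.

Answer: AAADDDDDA

Derivation:
Tracking allowed requests in the window:
  req#1 t=8s: ALLOW
  req#2 t=9s: ALLOW
  req#3 t=10s: ALLOW
  req#4 t=10s: DENY
  req#5 t=10s: DENY
  req#6 t=15s: DENY
  req#7 t=16s: DENY
  req#8 t=17s: DENY
  req#9 t=18s: ALLOW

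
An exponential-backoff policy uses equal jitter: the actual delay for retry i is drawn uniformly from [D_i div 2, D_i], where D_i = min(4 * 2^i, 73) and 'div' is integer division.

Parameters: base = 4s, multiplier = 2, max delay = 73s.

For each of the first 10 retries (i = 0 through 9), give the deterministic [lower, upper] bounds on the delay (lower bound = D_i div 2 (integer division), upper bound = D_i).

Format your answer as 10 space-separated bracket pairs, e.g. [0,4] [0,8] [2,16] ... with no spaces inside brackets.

Computing bounds per retry:
  i=0: D_i=min(4*2^0,73)=4, bounds=[2,4]
  i=1: D_i=min(4*2^1,73)=8, bounds=[4,8]
  i=2: D_i=min(4*2^2,73)=16, bounds=[8,16]
  i=3: D_i=min(4*2^3,73)=32, bounds=[16,32]
  i=4: D_i=min(4*2^4,73)=64, bounds=[32,64]
  i=5: D_i=min(4*2^5,73)=73, bounds=[36,73]
  i=6: D_i=min(4*2^6,73)=73, bounds=[36,73]
  i=7: D_i=min(4*2^7,73)=73, bounds=[36,73]
  i=8: D_i=min(4*2^8,73)=73, bounds=[36,73]
  i=9: D_i=min(4*2^9,73)=73, bounds=[36,73]

Answer: [2,4] [4,8] [8,16] [16,32] [32,64] [36,73] [36,73] [36,73] [36,73] [36,73]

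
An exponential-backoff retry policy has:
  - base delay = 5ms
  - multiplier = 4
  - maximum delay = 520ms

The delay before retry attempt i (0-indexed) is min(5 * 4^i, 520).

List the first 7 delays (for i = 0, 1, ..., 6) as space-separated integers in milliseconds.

Computing each delay:
  i=0: min(5*4^0, 520) = 5
  i=1: min(5*4^1, 520) = 20
  i=2: min(5*4^2, 520) = 80
  i=3: min(5*4^3, 520) = 320
  i=4: min(5*4^4, 520) = 520
  i=5: min(5*4^5, 520) = 520
  i=6: min(5*4^6, 520) = 520

Answer: 5 20 80 320 520 520 520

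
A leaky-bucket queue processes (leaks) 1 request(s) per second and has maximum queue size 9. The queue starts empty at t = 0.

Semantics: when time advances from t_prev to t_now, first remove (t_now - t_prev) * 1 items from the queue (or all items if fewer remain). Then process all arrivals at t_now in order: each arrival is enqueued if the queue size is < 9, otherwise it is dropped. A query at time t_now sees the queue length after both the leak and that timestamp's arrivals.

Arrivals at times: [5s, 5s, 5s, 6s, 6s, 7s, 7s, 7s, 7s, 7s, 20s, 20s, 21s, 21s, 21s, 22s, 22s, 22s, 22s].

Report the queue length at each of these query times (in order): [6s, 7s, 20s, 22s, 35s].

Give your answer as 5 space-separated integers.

Queue lengths at query times:
  query t=6s: backlog = 4
  query t=7s: backlog = 8
  query t=20s: backlog = 2
  query t=22s: backlog = 7
  query t=35s: backlog = 0

Answer: 4 8 2 7 0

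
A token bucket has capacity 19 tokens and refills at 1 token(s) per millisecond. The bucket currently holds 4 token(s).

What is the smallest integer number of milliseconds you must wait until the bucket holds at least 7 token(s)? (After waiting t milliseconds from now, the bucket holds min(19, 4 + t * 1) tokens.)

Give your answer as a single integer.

Answer: 3

Derivation:
Need 4 + t * 1 >= 7, so t >= 3/1.
Smallest integer t = ceil(3/1) = 3.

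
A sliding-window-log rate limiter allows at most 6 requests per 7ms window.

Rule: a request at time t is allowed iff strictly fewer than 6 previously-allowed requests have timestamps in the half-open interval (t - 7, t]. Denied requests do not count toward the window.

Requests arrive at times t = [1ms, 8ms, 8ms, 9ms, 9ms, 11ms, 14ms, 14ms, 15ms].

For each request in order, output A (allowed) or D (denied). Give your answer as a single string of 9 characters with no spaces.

Answer: AAAAAAADA

Derivation:
Tracking allowed requests in the window:
  req#1 t=1ms: ALLOW
  req#2 t=8ms: ALLOW
  req#3 t=8ms: ALLOW
  req#4 t=9ms: ALLOW
  req#5 t=9ms: ALLOW
  req#6 t=11ms: ALLOW
  req#7 t=14ms: ALLOW
  req#8 t=14ms: DENY
  req#9 t=15ms: ALLOW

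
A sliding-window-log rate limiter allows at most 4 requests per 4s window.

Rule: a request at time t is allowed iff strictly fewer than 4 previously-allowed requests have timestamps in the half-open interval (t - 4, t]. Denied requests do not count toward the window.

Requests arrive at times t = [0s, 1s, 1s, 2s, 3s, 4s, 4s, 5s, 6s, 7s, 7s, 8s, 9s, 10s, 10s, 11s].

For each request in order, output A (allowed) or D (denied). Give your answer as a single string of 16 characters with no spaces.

Tracking allowed requests in the window:
  req#1 t=0s: ALLOW
  req#2 t=1s: ALLOW
  req#3 t=1s: ALLOW
  req#4 t=2s: ALLOW
  req#5 t=3s: DENY
  req#6 t=4s: ALLOW
  req#7 t=4s: DENY
  req#8 t=5s: ALLOW
  req#9 t=6s: ALLOW
  req#10 t=7s: ALLOW
  req#11 t=7s: DENY
  req#12 t=8s: ALLOW
  req#13 t=9s: ALLOW
  req#14 t=10s: ALLOW
  req#15 t=10s: DENY
  req#16 t=11s: ALLOW

Answer: AAAADADAAADAAADA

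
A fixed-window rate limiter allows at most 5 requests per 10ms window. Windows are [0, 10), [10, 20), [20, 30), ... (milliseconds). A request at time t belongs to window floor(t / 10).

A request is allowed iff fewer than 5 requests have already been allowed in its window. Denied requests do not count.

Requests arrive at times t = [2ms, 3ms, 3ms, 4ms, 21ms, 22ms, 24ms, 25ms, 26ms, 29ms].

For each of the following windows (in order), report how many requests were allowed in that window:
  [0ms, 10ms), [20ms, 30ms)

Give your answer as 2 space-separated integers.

Processing requests:
  req#1 t=2ms (window 0): ALLOW
  req#2 t=3ms (window 0): ALLOW
  req#3 t=3ms (window 0): ALLOW
  req#4 t=4ms (window 0): ALLOW
  req#5 t=21ms (window 2): ALLOW
  req#6 t=22ms (window 2): ALLOW
  req#7 t=24ms (window 2): ALLOW
  req#8 t=25ms (window 2): ALLOW
  req#9 t=26ms (window 2): ALLOW
  req#10 t=29ms (window 2): DENY

Allowed counts by window: 4 5

Answer: 4 5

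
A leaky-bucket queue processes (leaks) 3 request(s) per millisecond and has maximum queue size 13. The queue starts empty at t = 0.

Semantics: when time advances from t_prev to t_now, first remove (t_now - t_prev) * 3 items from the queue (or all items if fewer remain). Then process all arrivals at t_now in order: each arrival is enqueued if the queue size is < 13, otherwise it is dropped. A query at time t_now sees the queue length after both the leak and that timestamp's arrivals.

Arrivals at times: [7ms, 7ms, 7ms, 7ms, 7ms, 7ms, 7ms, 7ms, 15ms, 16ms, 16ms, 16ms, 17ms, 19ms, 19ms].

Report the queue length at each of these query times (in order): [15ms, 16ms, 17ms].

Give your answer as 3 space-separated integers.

Queue lengths at query times:
  query t=15ms: backlog = 1
  query t=16ms: backlog = 3
  query t=17ms: backlog = 1

Answer: 1 3 1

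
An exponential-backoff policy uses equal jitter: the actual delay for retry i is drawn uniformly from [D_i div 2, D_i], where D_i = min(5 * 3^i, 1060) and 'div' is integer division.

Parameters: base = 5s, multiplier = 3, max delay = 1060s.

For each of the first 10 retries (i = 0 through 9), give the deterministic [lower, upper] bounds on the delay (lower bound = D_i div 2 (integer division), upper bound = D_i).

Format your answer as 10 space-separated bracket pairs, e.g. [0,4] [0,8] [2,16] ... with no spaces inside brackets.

Computing bounds per retry:
  i=0: D_i=min(5*3^0,1060)=5, bounds=[2,5]
  i=1: D_i=min(5*3^1,1060)=15, bounds=[7,15]
  i=2: D_i=min(5*3^2,1060)=45, bounds=[22,45]
  i=3: D_i=min(5*3^3,1060)=135, bounds=[67,135]
  i=4: D_i=min(5*3^4,1060)=405, bounds=[202,405]
  i=5: D_i=min(5*3^5,1060)=1060, bounds=[530,1060]
  i=6: D_i=min(5*3^6,1060)=1060, bounds=[530,1060]
  i=7: D_i=min(5*3^7,1060)=1060, bounds=[530,1060]
  i=8: D_i=min(5*3^8,1060)=1060, bounds=[530,1060]
  i=9: D_i=min(5*3^9,1060)=1060, bounds=[530,1060]

Answer: [2,5] [7,15] [22,45] [67,135] [202,405] [530,1060] [530,1060] [530,1060] [530,1060] [530,1060]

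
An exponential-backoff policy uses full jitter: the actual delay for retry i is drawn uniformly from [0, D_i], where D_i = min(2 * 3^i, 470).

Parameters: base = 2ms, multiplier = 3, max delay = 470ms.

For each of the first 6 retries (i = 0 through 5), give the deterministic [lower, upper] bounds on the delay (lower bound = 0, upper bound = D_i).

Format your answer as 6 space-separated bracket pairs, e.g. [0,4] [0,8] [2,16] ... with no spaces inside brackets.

Computing bounds per retry:
  i=0: D_i=min(2*3^0,470)=2, bounds=[0,2]
  i=1: D_i=min(2*3^1,470)=6, bounds=[0,6]
  i=2: D_i=min(2*3^2,470)=18, bounds=[0,18]
  i=3: D_i=min(2*3^3,470)=54, bounds=[0,54]
  i=4: D_i=min(2*3^4,470)=162, bounds=[0,162]
  i=5: D_i=min(2*3^5,470)=470, bounds=[0,470]

Answer: [0,2] [0,6] [0,18] [0,54] [0,162] [0,470]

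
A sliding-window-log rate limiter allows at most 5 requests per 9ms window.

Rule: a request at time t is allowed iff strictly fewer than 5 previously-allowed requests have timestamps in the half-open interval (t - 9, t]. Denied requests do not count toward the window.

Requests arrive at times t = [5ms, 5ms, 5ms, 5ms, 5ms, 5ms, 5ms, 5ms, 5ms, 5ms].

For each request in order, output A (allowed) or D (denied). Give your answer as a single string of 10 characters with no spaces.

Tracking allowed requests in the window:
  req#1 t=5ms: ALLOW
  req#2 t=5ms: ALLOW
  req#3 t=5ms: ALLOW
  req#4 t=5ms: ALLOW
  req#5 t=5ms: ALLOW
  req#6 t=5ms: DENY
  req#7 t=5ms: DENY
  req#8 t=5ms: DENY
  req#9 t=5ms: DENY
  req#10 t=5ms: DENY

Answer: AAAAADDDDD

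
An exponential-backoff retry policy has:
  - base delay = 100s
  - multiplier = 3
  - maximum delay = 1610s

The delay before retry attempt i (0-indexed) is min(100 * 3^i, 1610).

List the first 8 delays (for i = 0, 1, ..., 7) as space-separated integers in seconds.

Answer: 100 300 900 1610 1610 1610 1610 1610

Derivation:
Computing each delay:
  i=0: min(100*3^0, 1610) = 100
  i=1: min(100*3^1, 1610) = 300
  i=2: min(100*3^2, 1610) = 900
  i=3: min(100*3^3, 1610) = 1610
  i=4: min(100*3^4, 1610) = 1610
  i=5: min(100*3^5, 1610) = 1610
  i=6: min(100*3^6, 1610) = 1610
  i=7: min(100*3^7, 1610) = 1610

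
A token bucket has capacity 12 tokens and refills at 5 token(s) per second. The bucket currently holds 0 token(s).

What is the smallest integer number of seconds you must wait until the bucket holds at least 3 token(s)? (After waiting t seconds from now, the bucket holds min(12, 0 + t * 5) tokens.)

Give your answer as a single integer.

Answer: 1

Derivation:
Need 0 + t * 5 >= 3, so t >= 3/5.
Smallest integer t = ceil(3/5) = 1.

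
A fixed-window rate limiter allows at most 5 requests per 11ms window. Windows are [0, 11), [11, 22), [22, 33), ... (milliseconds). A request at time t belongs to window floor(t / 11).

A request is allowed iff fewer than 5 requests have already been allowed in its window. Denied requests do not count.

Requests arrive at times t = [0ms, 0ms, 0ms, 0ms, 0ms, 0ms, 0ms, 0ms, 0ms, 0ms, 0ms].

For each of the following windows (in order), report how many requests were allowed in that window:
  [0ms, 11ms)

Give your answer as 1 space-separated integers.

Answer: 5

Derivation:
Processing requests:
  req#1 t=0ms (window 0): ALLOW
  req#2 t=0ms (window 0): ALLOW
  req#3 t=0ms (window 0): ALLOW
  req#4 t=0ms (window 0): ALLOW
  req#5 t=0ms (window 0): ALLOW
  req#6 t=0ms (window 0): DENY
  req#7 t=0ms (window 0): DENY
  req#8 t=0ms (window 0): DENY
  req#9 t=0ms (window 0): DENY
  req#10 t=0ms (window 0): DENY
  req#11 t=0ms (window 0): DENY

Allowed counts by window: 5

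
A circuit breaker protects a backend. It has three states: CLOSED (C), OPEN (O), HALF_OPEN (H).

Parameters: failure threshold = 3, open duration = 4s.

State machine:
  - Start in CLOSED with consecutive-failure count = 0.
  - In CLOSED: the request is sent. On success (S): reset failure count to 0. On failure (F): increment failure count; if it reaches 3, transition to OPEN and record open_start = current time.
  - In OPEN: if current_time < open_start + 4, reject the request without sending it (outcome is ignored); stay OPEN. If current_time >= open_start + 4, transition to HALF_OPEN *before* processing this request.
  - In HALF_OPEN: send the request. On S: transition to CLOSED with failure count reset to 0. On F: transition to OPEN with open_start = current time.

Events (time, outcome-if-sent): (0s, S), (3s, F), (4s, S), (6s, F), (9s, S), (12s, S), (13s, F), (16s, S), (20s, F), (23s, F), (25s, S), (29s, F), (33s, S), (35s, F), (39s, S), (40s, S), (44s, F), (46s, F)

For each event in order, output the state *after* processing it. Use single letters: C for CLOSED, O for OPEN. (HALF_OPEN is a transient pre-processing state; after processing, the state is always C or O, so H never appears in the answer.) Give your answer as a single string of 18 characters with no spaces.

Answer: CCCCCCCCCCCCCCCCCC

Derivation:
State after each event:
  event#1 t=0s outcome=S: state=CLOSED
  event#2 t=3s outcome=F: state=CLOSED
  event#3 t=4s outcome=S: state=CLOSED
  event#4 t=6s outcome=F: state=CLOSED
  event#5 t=9s outcome=S: state=CLOSED
  event#6 t=12s outcome=S: state=CLOSED
  event#7 t=13s outcome=F: state=CLOSED
  event#8 t=16s outcome=S: state=CLOSED
  event#9 t=20s outcome=F: state=CLOSED
  event#10 t=23s outcome=F: state=CLOSED
  event#11 t=25s outcome=S: state=CLOSED
  event#12 t=29s outcome=F: state=CLOSED
  event#13 t=33s outcome=S: state=CLOSED
  event#14 t=35s outcome=F: state=CLOSED
  event#15 t=39s outcome=S: state=CLOSED
  event#16 t=40s outcome=S: state=CLOSED
  event#17 t=44s outcome=F: state=CLOSED
  event#18 t=46s outcome=F: state=CLOSED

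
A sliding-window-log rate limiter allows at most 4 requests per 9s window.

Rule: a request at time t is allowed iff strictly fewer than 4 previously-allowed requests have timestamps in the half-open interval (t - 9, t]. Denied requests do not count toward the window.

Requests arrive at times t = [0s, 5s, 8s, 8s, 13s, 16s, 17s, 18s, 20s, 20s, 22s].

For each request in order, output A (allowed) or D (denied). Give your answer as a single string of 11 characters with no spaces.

Answer: AAAAAAAADDA

Derivation:
Tracking allowed requests in the window:
  req#1 t=0s: ALLOW
  req#2 t=5s: ALLOW
  req#3 t=8s: ALLOW
  req#4 t=8s: ALLOW
  req#5 t=13s: ALLOW
  req#6 t=16s: ALLOW
  req#7 t=17s: ALLOW
  req#8 t=18s: ALLOW
  req#9 t=20s: DENY
  req#10 t=20s: DENY
  req#11 t=22s: ALLOW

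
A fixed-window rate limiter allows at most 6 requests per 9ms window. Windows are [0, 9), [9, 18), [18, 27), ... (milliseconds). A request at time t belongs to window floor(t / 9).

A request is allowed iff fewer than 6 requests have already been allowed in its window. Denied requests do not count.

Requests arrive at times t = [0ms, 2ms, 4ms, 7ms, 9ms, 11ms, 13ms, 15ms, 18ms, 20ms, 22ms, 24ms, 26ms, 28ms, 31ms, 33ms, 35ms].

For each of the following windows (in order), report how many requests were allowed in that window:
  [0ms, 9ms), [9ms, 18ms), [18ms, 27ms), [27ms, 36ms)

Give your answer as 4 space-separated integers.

Answer: 4 4 5 4

Derivation:
Processing requests:
  req#1 t=0ms (window 0): ALLOW
  req#2 t=2ms (window 0): ALLOW
  req#3 t=4ms (window 0): ALLOW
  req#4 t=7ms (window 0): ALLOW
  req#5 t=9ms (window 1): ALLOW
  req#6 t=11ms (window 1): ALLOW
  req#7 t=13ms (window 1): ALLOW
  req#8 t=15ms (window 1): ALLOW
  req#9 t=18ms (window 2): ALLOW
  req#10 t=20ms (window 2): ALLOW
  req#11 t=22ms (window 2): ALLOW
  req#12 t=24ms (window 2): ALLOW
  req#13 t=26ms (window 2): ALLOW
  req#14 t=28ms (window 3): ALLOW
  req#15 t=31ms (window 3): ALLOW
  req#16 t=33ms (window 3): ALLOW
  req#17 t=35ms (window 3): ALLOW

Allowed counts by window: 4 4 5 4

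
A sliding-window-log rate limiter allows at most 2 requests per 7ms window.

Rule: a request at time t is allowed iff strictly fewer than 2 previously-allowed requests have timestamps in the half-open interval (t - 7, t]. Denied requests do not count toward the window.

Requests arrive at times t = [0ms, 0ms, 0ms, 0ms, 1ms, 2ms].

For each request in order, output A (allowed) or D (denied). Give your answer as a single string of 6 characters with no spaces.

Answer: AADDDD

Derivation:
Tracking allowed requests in the window:
  req#1 t=0ms: ALLOW
  req#2 t=0ms: ALLOW
  req#3 t=0ms: DENY
  req#4 t=0ms: DENY
  req#5 t=1ms: DENY
  req#6 t=2ms: DENY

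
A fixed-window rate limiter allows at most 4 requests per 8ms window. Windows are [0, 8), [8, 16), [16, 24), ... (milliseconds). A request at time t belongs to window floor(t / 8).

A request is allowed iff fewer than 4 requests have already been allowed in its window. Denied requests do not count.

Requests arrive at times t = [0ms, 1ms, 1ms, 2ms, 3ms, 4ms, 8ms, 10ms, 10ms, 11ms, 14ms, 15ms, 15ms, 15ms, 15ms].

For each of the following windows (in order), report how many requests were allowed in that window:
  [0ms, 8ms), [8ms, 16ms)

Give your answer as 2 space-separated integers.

Answer: 4 4

Derivation:
Processing requests:
  req#1 t=0ms (window 0): ALLOW
  req#2 t=1ms (window 0): ALLOW
  req#3 t=1ms (window 0): ALLOW
  req#4 t=2ms (window 0): ALLOW
  req#5 t=3ms (window 0): DENY
  req#6 t=4ms (window 0): DENY
  req#7 t=8ms (window 1): ALLOW
  req#8 t=10ms (window 1): ALLOW
  req#9 t=10ms (window 1): ALLOW
  req#10 t=11ms (window 1): ALLOW
  req#11 t=14ms (window 1): DENY
  req#12 t=15ms (window 1): DENY
  req#13 t=15ms (window 1): DENY
  req#14 t=15ms (window 1): DENY
  req#15 t=15ms (window 1): DENY

Allowed counts by window: 4 4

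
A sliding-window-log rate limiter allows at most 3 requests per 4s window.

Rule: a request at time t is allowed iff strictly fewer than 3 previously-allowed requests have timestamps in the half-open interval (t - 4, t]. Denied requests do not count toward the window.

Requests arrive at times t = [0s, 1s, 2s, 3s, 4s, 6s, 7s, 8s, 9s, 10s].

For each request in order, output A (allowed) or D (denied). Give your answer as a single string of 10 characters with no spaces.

Answer: AAADAAAADA

Derivation:
Tracking allowed requests in the window:
  req#1 t=0s: ALLOW
  req#2 t=1s: ALLOW
  req#3 t=2s: ALLOW
  req#4 t=3s: DENY
  req#5 t=4s: ALLOW
  req#6 t=6s: ALLOW
  req#7 t=7s: ALLOW
  req#8 t=8s: ALLOW
  req#9 t=9s: DENY
  req#10 t=10s: ALLOW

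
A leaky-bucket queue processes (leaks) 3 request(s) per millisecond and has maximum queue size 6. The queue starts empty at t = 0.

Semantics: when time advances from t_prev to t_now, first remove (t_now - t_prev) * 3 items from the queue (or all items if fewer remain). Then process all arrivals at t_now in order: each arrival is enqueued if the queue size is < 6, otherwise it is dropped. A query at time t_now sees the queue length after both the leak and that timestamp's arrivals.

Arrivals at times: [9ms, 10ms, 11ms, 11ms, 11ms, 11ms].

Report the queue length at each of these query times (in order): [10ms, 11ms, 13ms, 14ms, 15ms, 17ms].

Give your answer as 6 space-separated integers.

Answer: 1 4 0 0 0 0

Derivation:
Queue lengths at query times:
  query t=10ms: backlog = 1
  query t=11ms: backlog = 4
  query t=13ms: backlog = 0
  query t=14ms: backlog = 0
  query t=15ms: backlog = 0
  query t=17ms: backlog = 0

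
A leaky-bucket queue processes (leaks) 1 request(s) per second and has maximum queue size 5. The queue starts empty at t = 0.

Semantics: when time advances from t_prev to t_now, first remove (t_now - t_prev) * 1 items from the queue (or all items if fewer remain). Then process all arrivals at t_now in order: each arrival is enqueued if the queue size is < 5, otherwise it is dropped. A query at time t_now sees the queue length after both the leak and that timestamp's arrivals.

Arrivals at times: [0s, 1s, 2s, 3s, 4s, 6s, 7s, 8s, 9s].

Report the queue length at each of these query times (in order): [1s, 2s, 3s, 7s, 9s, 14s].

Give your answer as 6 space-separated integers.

Answer: 1 1 1 1 1 0

Derivation:
Queue lengths at query times:
  query t=1s: backlog = 1
  query t=2s: backlog = 1
  query t=3s: backlog = 1
  query t=7s: backlog = 1
  query t=9s: backlog = 1
  query t=14s: backlog = 0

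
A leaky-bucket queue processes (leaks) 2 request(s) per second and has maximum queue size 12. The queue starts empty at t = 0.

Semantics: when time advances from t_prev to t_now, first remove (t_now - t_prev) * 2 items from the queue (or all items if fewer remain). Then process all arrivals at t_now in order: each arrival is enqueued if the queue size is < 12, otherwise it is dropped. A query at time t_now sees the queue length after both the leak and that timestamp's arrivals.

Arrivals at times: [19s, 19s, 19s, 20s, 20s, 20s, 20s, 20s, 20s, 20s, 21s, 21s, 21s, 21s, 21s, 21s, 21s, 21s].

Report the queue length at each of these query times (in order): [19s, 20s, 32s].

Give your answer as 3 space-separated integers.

Queue lengths at query times:
  query t=19s: backlog = 3
  query t=20s: backlog = 8
  query t=32s: backlog = 0

Answer: 3 8 0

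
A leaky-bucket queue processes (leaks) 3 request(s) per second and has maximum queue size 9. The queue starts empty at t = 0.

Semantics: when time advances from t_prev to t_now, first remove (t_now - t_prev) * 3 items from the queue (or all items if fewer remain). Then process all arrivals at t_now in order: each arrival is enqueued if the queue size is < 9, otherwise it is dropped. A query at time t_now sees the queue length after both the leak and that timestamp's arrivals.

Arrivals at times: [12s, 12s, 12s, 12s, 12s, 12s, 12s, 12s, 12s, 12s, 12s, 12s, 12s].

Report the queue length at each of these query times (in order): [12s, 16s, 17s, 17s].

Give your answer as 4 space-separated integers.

Queue lengths at query times:
  query t=12s: backlog = 9
  query t=16s: backlog = 0
  query t=17s: backlog = 0
  query t=17s: backlog = 0

Answer: 9 0 0 0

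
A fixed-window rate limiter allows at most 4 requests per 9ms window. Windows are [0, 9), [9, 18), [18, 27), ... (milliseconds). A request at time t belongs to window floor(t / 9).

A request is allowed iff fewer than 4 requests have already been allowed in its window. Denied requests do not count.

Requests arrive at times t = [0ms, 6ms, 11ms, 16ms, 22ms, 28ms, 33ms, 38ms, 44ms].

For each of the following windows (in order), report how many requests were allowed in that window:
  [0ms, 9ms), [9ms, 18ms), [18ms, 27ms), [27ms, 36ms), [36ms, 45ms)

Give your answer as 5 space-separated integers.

Answer: 2 2 1 2 2

Derivation:
Processing requests:
  req#1 t=0ms (window 0): ALLOW
  req#2 t=6ms (window 0): ALLOW
  req#3 t=11ms (window 1): ALLOW
  req#4 t=16ms (window 1): ALLOW
  req#5 t=22ms (window 2): ALLOW
  req#6 t=28ms (window 3): ALLOW
  req#7 t=33ms (window 3): ALLOW
  req#8 t=38ms (window 4): ALLOW
  req#9 t=44ms (window 4): ALLOW

Allowed counts by window: 2 2 1 2 2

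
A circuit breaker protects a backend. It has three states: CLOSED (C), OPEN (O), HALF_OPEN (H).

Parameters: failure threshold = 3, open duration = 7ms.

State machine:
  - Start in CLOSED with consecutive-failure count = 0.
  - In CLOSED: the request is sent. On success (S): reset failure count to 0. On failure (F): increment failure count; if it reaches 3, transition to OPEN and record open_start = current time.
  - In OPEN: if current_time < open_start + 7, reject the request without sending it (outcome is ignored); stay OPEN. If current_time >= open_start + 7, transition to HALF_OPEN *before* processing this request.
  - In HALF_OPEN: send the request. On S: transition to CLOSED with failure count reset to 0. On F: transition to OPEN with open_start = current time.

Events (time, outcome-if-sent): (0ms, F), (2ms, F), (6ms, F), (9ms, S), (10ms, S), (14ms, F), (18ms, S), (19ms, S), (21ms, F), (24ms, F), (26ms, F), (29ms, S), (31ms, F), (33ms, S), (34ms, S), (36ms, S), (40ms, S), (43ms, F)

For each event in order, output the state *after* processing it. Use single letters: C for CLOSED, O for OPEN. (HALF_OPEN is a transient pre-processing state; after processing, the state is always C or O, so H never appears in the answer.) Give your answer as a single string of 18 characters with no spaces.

Answer: CCOOOOOOOOOCCCCCCC

Derivation:
State after each event:
  event#1 t=0ms outcome=F: state=CLOSED
  event#2 t=2ms outcome=F: state=CLOSED
  event#3 t=6ms outcome=F: state=OPEN
  event#4 t=9ms outcome=S: state=OPEN
  event#5 t=10ms outcome=S: state=OPEN
  event#6 t=14ms outcome=F: state=OPEN
  event#7 t=18ms outcome=S: state=OPEN
  event#8 t=19ms outcome=S: state=OPEN
  event#9 t=21ms outcome=F: state=OPEN
  event#10 t=24ms outcome=F: state=OPEN
  event#11 t=26ms outcome=F: state=OPEN
  event#12 t=29ms outcome=S: state=CLOSED
  event#13 t=31ms outcome=F: state=CLOSED
  event#14 t=33ms outcome=S: state=CLOSED
  event#15 t=34ms outcome=S: state=CLOSED
  event#16 t=36ms outcome=S: state=CLOSED
  event#17 t=40ms outcome=S: state=CLOSED
  event#18 t=43ms outcome=F: state=CLOSED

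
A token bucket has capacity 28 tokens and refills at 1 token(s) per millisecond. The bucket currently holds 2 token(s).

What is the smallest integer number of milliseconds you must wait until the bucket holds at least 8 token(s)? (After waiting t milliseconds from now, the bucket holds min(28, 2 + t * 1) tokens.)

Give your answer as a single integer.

Answer: 6

Derivation:
Need 2 + t * 1 >= 8, so t >= 6/1.
Smallest integer t = ceil(6/1) = 6.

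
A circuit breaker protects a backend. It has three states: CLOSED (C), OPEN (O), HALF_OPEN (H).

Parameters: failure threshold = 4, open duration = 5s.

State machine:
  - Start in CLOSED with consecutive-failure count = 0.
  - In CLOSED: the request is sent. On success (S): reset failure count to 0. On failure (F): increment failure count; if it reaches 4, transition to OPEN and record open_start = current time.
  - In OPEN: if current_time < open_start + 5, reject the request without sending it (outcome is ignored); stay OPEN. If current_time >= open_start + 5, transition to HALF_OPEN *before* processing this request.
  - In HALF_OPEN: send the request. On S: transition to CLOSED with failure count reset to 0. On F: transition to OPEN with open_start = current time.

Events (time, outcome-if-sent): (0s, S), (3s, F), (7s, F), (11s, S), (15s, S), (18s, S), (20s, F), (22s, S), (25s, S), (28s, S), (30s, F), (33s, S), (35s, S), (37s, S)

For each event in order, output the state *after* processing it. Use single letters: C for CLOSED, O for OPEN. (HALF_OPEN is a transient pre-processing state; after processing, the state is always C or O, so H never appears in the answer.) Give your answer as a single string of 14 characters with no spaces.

Answer: CCCCCCCCCCCCCC

Derivation:
State after each event:
  event#1 t=0s outcome=S: state=CLOSED
  event#2 t=3s outcome=F: state=CLOSED
  event#3 t=7s outcome=F: state=CLOSED
  event#4 t=11s outcome=S: state=CLOSED
  event#5 t=15s outcome=S: state=CLOSED
  event#6 t=18s outcome=S: state=CLOSED
  event#7 t=20s outcome=F: state=CLOSED
  event#8 t=22s outcome=S: state=CLOSED
  event#9 t=25s outcome=S: state=CLOSED
  event#10 t=28s outcome=S: state=CLOSED
  event#11 t=30s outcome=F: state=CLOSED
  event#12 t=33s outcome=S: state=CLOSED
  event#13 t=35s outcome=S: state=CLOSED
  event#14 t=37s outcome=S: state=CLOSED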